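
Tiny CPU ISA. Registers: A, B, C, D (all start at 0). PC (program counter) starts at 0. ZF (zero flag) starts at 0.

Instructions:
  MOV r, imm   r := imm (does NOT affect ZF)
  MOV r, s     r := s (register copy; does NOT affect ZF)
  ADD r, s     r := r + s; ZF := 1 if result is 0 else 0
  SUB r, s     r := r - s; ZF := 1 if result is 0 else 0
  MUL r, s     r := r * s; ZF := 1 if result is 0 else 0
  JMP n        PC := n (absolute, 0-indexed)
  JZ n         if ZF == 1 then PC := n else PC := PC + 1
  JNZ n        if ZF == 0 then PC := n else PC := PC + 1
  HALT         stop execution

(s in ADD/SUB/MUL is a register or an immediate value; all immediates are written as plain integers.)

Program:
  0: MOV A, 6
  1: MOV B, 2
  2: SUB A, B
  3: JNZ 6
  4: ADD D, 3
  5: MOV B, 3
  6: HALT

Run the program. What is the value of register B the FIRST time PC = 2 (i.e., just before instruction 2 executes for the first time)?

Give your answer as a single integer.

Step 1: PC=0 exec 'MOV A, 6'. After: A=6 B=0 C=0 D=0 ZF=0 PC=1
Step 2: PC=1 exec 'MOV B, 2'. After: A=6 B=2 C=0 D=0 ZF=0 PC=2
First time PC=2: B=2

2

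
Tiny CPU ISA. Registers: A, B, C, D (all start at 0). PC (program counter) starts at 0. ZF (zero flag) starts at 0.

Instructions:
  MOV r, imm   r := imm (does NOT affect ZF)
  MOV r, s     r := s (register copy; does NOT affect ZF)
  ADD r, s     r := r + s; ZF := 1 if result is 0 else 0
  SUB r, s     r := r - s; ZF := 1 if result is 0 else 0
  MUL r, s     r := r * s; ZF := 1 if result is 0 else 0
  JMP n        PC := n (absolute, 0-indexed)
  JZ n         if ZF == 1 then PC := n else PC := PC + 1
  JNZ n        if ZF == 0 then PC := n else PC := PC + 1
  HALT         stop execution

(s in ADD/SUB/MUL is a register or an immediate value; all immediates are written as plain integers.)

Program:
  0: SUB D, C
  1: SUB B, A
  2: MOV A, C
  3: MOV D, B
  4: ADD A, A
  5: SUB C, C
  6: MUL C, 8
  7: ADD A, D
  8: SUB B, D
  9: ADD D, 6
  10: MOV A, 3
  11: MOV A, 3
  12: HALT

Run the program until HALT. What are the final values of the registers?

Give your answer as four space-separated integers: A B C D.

Answer: 3 0 0 6

Derivation:
Step 1: PC=0 exec 'SUB D, C'. After: A=0 B=0 C=0 D=0 ZF=1 PC=1
Step 2: PC=1 exec 'SUB B, A'. After: A=0 B=0 C=0 D=0 ZF=1 PC=2
Step 3: PC=2 exec 'MOV A, C'. After: A=0 B=0 C=0 D=0 ZF=1 PC=3
Step 4: PC=3 exec 'MOV D, B'. After: A=0 B=0 C=0 D=0 ZF=1 PC=4
Step 5: PC=4 exec 'ADD A, A'. After: A=0 B=0 C=0 D=0 ZF=1 PC=5
Step 6: PC=5 exec 'SUB C, C'. After: A=0 B=0 C=0 D=0 ZF=1 PC=6
Step 7: PC=6 exec 'MUL C, 8'. After: A=0 B=0 C=0 D=0 ZF=1 PC=7
Step 8: PC=7 exec 'ADD A, D'. After: A=0 B=0 C=0 D=0 ZF=1 PC=8
Step 9: PC=8 exec 'SUB B, D'. After: A=0 B=0 C=0 D=0 ZF=1 PC=9
Step 10: PC=9 exec 'ADD D, 6'. After: A=0 B=0 C=0 D=6 ZF=0 PC=10
Step 11: PC=10 exec 'MOV A, 3'. After: A=3 B=0 C=0 D=6 ZF=0 PC=11
Step 12: PC=11 exec 'MOV A, 3'. After: A=3 B=0 C=0 D=6 ZF=0 PC=12
Step 13: PC=12 exec 'HALT'. After: A=3 B=0 C=0 D=6 ZF=0 PC=12 HALTED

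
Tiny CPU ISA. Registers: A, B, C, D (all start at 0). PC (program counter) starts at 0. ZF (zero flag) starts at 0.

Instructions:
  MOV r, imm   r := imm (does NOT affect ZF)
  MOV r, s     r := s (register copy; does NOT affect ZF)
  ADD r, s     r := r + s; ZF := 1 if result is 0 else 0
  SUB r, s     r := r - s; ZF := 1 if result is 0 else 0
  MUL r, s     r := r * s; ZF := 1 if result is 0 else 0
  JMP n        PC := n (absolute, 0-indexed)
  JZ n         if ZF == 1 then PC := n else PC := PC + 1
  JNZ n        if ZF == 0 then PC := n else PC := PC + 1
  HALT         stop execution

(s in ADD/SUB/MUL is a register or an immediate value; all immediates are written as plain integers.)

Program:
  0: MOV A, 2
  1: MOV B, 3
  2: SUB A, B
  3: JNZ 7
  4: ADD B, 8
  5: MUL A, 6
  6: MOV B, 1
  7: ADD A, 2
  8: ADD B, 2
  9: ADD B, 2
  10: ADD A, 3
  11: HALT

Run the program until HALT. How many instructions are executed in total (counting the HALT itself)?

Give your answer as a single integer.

Step 1: PC=0 exec 'MOV A, 2'. After: A=2 B=0 C=0 D=0 ZF=0 PC=1
Step 2: PC=1 exec 'MOV B, 3'. After: A=2 B=3 C=0 D=0 ZF=0 PC=2
Step 3: PC=2 exec 'SUB A, B'. After: A=-1 B=3 C=0 D=0 ZF=0 PC=3
Step 4: PC=3 exec 'JNZ 7'. After: A=-1 B=3 C=0 D=0 ZF=0 PC=7
Step 5: PC=7 exec 'ADD A, 2'. After: A=1 B=3 C=0 D=0 ZF=0 PC=8
Step 6: PC=8 exec 'ADD B, 2'. After: A=1 B=5 C=0 D=0 ZF=0 PC=9
Step 7: PC=9 exec 'ADD B, 2'. After: A=1 B=7 C=0 D=0 ZF=0 PC=10
Step 8: PC=10 exec 'ADD A, 3'. After: A=4 B=7 C=0 D=0 ZF=0 PC=11
Step 9: PC=11 exec 'HALT'. After: A=4 B=7 C=0 D=0 ZF=0 PC=11 HALTED
Total instructions executed: 9

Answer: 9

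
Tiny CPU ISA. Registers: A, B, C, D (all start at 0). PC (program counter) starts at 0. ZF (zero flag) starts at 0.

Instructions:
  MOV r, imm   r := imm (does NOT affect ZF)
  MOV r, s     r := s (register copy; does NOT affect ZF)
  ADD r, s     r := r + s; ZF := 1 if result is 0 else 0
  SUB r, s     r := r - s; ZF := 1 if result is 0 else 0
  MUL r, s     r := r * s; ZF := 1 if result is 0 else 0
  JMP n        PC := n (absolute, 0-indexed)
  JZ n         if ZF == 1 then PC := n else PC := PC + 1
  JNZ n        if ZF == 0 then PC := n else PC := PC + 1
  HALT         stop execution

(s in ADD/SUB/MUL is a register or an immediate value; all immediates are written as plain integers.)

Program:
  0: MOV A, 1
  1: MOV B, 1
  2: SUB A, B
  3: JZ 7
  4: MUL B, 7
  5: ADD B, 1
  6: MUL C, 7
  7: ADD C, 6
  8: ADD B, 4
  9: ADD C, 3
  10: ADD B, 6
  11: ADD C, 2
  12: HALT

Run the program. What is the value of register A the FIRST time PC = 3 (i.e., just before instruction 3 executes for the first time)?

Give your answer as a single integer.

Step 1: PC=0 exec 'MOV A, 1'. After: A=1 B=0 C=0 D=0 ZF=0 PC=1
Step 2: PC=1 exec 'MOV B, 1'. After: A=1 B=1 C=0 D=0 ZF=0 PC=2
Step 3: PC=2 exec 'SUB A, B'. After: A=0 B=1 C=0 D=0 ZF=1 PC=3
First time PC=3: A=0

0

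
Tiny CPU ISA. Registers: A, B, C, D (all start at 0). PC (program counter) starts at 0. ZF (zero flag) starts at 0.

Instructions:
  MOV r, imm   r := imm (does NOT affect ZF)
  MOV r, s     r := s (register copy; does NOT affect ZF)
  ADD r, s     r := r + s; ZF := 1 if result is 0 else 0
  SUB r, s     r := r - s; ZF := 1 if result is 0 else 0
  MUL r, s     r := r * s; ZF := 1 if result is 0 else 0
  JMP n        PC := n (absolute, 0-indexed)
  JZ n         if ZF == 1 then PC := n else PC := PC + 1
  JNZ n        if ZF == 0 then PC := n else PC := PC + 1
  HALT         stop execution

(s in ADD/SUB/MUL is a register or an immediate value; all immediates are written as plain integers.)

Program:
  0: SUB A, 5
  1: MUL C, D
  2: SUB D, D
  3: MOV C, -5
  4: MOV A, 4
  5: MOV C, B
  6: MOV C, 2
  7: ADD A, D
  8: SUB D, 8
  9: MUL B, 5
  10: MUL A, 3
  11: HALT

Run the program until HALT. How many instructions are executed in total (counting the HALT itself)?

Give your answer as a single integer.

Answer: 12

Derivation:
Step 1: PC=0 exec 'SUB A, 5'. After: A=-5 B=0 C=0 D=0 ZF=0 PC=1
Step 2: PC=1 exec 'MUL C, D'. After: A=-5 B=0 C=0 D=0 ZF=1 PC=2
Step 3: PC=2 exec 'SUB D, D'. After: A=-5 B=0 C=0 D=0 ZF=1 PC=3
Step 4: PC=3 exec 'MOV C, -5'. After: A=-5 B=0 C=-5 D=0 ZF=1 PC=4
Step 5: PC=4 exec 'MOV A, 4'. After: A=4 B=0 C=-5 D=0 ZF=1 PC=5
Step 6: PC=5 exec 'MOV C, B'. After: A=4 B=0 C=0 D=0 ZF=1 PC=6
Step 7: PC=6 exec 'MOV C, 2'. After: A=4 B=0 C=2 D=0 ZF=1 PC=7
Step 8: PC=7 exec 'ADD A, D'. After: A=4 B=0 C=2 D=0 ZF=0 PC=8
Step 9: PC=8 exec 'SUB D, 8'. After: A=4 B=0 C=2 D=-8 ZF=0 PC=9
Step 10: PC=9 exec 'MUL B, 5'. After: A=4 B=0 C=2 D=-8 ZF=1 PC=10
Step 11: PC=10 exec 'MUL A, 3'. After: A=12 B=0 C=2 D=-8 ZF=0 PC=11
Step 12: PC=11 exec 'HALT'. After: A=12 B=0 C=2 D=-8 ZF=0 PC=11 HALTED
Total instructions executed: 12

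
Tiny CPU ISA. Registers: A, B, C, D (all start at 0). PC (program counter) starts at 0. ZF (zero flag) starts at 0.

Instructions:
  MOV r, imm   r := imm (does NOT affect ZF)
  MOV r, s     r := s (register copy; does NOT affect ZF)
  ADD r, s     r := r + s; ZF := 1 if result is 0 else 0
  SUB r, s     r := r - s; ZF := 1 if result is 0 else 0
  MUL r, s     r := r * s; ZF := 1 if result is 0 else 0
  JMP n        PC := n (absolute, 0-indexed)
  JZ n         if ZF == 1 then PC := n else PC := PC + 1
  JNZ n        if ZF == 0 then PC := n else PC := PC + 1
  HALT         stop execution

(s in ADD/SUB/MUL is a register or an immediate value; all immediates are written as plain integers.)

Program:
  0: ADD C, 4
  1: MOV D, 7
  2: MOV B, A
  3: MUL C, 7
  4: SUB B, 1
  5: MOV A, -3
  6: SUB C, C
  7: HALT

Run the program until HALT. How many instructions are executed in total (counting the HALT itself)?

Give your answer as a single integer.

Answer: 8

Derivation:
Step 1: PC=0 exec 'ADD C, 4'. After: A=0 B=0 C=4 D=0 ZF=0 PC=1
Step 2: PC=1 exec 'MOV D, 7'. After: A=0 B=0 C=4 D=7 ZF=0 PC=2
Step 3: PC=2 exec 'MOV B, A'. After: A=0 B=0 C=4 D=7 ZF=0 PC=3
Step 4: PC=3 exec 'MUL C, 7'. After: A=0 B=0 C=28 D=7 ZF=0 PC=4
Step 5: PC=4 exec 'SUB B, 1'. After: A=0 B=-1 C=28 D=7 ZF=0 PC=5
Step 6: PC=5 exec 'MOV A, -3'. After: A=-3 B=-1 C=28 D=7 ZF=0 PC=6
Step 7: PC=6 exec 'SUB C, C'. After: A=-3 B=-1 C=0 D=7 ZF=1 PC=7
Step 8: PC=7 exec 'HALT'. After: A=-3 B=-1 C=0 D=7 ZF=1 PC=7 HALTED
Total instructions executed: 8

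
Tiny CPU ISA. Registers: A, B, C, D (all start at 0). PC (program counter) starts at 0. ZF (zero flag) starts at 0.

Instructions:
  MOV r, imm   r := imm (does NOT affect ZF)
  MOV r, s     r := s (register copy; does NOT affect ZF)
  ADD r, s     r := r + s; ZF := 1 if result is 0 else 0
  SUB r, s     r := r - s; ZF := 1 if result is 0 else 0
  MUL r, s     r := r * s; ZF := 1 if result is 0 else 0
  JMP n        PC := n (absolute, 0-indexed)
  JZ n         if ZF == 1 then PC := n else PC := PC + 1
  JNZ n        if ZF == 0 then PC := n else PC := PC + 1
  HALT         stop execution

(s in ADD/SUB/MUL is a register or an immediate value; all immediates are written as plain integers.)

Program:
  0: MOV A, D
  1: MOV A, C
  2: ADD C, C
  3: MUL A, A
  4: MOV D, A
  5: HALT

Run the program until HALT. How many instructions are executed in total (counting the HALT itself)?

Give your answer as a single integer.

Step 1: PC=0 exec 'MOV A, D'. After: A=0 B=0 C=0 D=0 ZF=0 PC=1
Step 2: PC=1 exec 'MOV A, C'. After: A=0 B=0 C=0 D=0 ZF=0 PC=2
Step 3: PC=2 exec 'ADD C, C'. After: A=0 B=0 C=0 D=0 ZF=1 PC=3
Step 4: PC=3 exec 'MUL A, A'. After: A=0 B=0 C=0 D=0 ZF=1 PC=4
Step 5: PC=4 exec 'MOV D, A'. After: A=0 B=0 C=0 D=0 ZF=1 PC=5
Step 6: PC=5 exec 'HALT'. After: A=0 B=0 C=0 D=0 ZF=1 PC=5 HALTED
Total instructions executed: 6

Answer: 6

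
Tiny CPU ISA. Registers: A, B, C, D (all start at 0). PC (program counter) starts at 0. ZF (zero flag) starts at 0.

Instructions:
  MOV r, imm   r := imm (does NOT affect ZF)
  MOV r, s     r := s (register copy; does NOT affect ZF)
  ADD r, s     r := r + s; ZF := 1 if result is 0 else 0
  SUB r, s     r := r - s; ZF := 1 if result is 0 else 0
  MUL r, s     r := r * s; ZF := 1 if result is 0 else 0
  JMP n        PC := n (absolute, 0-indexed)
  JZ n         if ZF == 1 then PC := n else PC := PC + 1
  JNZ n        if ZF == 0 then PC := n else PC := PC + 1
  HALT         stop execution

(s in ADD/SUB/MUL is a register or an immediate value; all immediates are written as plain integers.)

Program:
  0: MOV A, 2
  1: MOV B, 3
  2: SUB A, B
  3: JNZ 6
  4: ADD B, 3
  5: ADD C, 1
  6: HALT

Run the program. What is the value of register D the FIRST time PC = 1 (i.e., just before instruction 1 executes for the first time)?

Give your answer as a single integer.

Step 1: PC=0 exec 'MOV A, 2'. After: A=2 B=0 C=0 D=0 ZF=0 PC=1
First time PC=1: D=0

0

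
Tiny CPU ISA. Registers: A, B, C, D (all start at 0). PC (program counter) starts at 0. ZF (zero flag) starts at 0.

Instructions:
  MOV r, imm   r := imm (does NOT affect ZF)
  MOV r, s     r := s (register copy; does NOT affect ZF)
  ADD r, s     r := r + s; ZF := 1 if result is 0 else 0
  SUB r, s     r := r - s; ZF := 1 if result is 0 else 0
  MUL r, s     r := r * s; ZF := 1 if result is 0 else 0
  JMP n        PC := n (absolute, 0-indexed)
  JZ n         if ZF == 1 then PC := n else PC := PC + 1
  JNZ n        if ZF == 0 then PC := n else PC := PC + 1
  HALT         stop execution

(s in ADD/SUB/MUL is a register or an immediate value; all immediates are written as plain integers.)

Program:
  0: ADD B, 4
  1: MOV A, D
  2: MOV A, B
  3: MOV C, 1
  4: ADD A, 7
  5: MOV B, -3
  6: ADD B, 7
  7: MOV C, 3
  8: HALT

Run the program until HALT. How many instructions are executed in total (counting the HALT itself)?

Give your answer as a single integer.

Answer: 9

Derivation:
Step 1: PC=0 exec 'ADD B, 4'. After: A=0 B=4 C=0 D=0 ZF=0 PC=1
Step 2: PC=1 exec 'MOV A, D'. After: A=0 B=4 C=0 D=0 ZF=0 PC=2
Step 3: PC=2 exec 'MOV A, B'. After: A=4 B=4 C=0 D=0 ZF=0 PC=3
Step 4: PC=3 exec 'MOV C, 1'. After: A=4 B=4 C=1 D=0 ZF=0 PC=4
Step 5: PC=4 exec 'ADD A, 7'. After: A=11 B=4 C=1 D=0 ZF=0 PC=5
Step 6: PC=5 exec 'MOV B, -3'. After: A=11 B=-3 C=1 D=0 ZF=0 PC=6
Step 7: PC=6 exec 'ADD B, 7'. After: A=11 B=4 C=1 D=0 ZF=0 PC=7
Step 8: PC=7 exec 'MOV C, 3'. After: A=11 B=4 C=3 D=0 ZF=0 PC=8
Step 9: PC=8 exec 'HALT'. After: A=11 B=4 C=3 D=0 ZF=0 PC=8 HALTED
Total instructions executed: 9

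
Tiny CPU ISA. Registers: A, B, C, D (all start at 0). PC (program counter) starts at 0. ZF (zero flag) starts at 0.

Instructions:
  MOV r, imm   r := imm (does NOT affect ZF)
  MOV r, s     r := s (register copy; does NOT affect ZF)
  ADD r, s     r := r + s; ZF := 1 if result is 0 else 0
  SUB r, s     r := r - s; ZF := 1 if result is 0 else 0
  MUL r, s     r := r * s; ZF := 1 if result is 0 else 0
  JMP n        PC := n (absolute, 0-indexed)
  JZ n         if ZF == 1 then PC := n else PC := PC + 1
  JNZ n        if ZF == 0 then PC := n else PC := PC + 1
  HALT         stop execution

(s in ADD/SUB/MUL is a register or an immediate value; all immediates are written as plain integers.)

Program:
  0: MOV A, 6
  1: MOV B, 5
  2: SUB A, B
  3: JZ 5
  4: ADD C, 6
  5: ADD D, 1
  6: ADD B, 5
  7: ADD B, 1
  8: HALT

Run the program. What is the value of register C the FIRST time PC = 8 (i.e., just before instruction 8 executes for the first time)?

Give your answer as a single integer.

Step 1: PC=0 exec 'MOV A, 6'. After: A=6 B=0 C=0 D=0 ZF=0 PC=1
Step 2: PC=1 exec 'MOV B, 5'. After: A=6 B=5 C=0 D=0 ZF=0 PC=2
Step 3: PC=2 exec 'SUB A, B'. After: A=1 B=5 C=0 D=0 ZF=0 PC=3
Step 4: PC=3 exec 'JZ 5'. After: A=1 B=5 C=0 D=0 ZF=0 PC=4
Step 5: PC=4 exec 'ADD C, 6'. After: A=1 B=5 C=6 D=0 ZF=0 PC=5
Step 6: PC=5 exec 'ADD D, 1'. After: A=1 B=5 C=6 D=1 ZF=0 PC=6
Step 7: PC=6 exec 'ADD B, 5'. After: A=1 B=10 C=6 D=1 ZF=0 PC=7
Step 8: PC=7 exec 'ADD B, 1'. After: A=1 B=11 C=6 D=1 ZF=0 PC=8
First time PC=8: C=6

6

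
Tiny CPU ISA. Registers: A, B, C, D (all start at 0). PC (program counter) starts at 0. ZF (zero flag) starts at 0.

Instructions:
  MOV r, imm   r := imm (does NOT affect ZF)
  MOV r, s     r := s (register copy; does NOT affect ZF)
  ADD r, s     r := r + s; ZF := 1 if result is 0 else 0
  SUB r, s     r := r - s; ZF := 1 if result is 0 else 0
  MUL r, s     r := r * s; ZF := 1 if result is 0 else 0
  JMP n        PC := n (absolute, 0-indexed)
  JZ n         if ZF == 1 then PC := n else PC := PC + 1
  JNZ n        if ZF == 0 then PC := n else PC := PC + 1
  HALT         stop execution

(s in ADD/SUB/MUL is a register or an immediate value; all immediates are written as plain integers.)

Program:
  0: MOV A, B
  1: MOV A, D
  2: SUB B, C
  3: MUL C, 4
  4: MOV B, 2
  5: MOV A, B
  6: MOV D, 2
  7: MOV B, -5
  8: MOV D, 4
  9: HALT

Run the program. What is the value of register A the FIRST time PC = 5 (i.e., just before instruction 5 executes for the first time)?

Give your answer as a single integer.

Step 1: PC=0 exec 'MOV A, B'. After: A=0 B=0 C=0 D=0 ZF=0 PC=1
Step 2: PC=1 exec 'MOV A, D'. After: A=0 B=0 C=0 D=0 ZF=0 PC=2
Step 3: PC=2 exec 'SUB B, C'. After: A=0 B=0 C=0 D=0 ZF=1 PC=3
Step 4: PC=3 exec 'MUL C, 4'. After: A=0 B=0 C=0 D=0 ZF=1 PC=4
Step 5: PC=4 exec 'MOV B, 2'. After: A=0 B=2 C=0 D=0 ZF=1 PC=5
First time PC=5: A=0

0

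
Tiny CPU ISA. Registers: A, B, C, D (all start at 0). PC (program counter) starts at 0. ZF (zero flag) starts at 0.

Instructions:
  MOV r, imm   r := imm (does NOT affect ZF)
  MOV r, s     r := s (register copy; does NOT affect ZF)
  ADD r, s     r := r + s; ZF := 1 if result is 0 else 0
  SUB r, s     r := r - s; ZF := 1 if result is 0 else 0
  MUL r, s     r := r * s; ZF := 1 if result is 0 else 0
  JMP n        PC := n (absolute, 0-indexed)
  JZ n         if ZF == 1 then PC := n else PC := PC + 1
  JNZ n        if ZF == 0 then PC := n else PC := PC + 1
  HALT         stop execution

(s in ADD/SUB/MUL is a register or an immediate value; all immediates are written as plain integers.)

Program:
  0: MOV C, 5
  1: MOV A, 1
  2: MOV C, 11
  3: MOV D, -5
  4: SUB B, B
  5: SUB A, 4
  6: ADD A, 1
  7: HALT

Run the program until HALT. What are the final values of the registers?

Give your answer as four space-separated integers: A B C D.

Step 1: PC=0 exec 'MOV C, 5'. After: A=0 B=0 C=5 D=0 ZF=0 PC=1
Step 2: PC=1 exec 'MOV A, 1'. After: A=1 B=0 C=5 D=0 ZF=0 PC=2
Step 3: PC=2 exec 'MOV C, 11'. After: A=1 B=0 C=11 D=0 ZF=0 PC=3
Step 4: PC=3 exec 'MOV D, -5'. After: A=1 B=0 C=11 D=-5 ZF=0 PC=4
Step 5: PC=4 exec 'SUB B, B'. After: A=1 B=0 C=11 D=-5 ZF=1 PC=5
Step 6: PC=5 exec 'SUB A, 4'. After: A=-3 B=0 C=11 D=-5 ZF=0 PC=6
Step 7: PC=6 exec 'ADD A, 1'. After: A=-2 B=0 C=11 D=-5 ZF=0 PC=7
Step 8: PC=7 exec 'HALT'. After: A=-2 B=0 C=11 D=-5 ZF=0 PC=7 HALTED

Answer: -2 0 11 -5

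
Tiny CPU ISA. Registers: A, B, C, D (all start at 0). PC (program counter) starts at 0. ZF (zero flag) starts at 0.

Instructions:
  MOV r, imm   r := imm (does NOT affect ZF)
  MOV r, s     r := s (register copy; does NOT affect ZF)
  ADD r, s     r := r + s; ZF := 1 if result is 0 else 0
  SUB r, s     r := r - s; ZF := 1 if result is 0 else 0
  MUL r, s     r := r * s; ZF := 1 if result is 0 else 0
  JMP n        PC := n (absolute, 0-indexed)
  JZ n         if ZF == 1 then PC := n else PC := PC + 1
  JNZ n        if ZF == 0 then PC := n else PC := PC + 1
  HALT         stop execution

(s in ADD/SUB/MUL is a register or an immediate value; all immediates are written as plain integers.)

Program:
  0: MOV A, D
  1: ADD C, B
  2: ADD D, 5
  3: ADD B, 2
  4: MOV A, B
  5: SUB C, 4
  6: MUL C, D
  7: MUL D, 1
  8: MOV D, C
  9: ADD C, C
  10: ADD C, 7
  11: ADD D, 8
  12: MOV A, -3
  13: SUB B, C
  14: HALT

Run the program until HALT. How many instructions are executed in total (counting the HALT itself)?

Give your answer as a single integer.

Answer: 15

Derivation:
Step 1: PC=0 exec 'MOV A, D'. After: A=0 B=0 C=0 D=0 ZF=0 PC=1
Step 2: PC=1 exec 'ADD C, B'. After: A=0 B=0 C=0 D=0 ZF=1 PC=2
Step 3: PC=2 exec 'ADD D, 5'. After: A=0 B=0 C=0 D=5 ZF=0 PC=3
Step 4: PC=3 exec 'ADD B, 2'. After: A=0 B=2 C=0 D=5 ZF=0 PC=4
Step 5: PC=4 exec 'MOV A, B'. After: A=2 B=2 C=0 D=5 ZF=0 PC=5
Step 6: PC=5 exec 'SUB C, 4'. After: A=2 B=2 C=-4 D=5 ZF=0 PC=6
Step 7: PC=6 exec 'MUL C, D'. After: A=2 B=2 C=-20 D=5 ZF=0 PC=7
Step 8: PC=7 exec 'MUL D, 1'. After: A=2 B=2 C=-20 D=5 ZF=0 PC=8
Step 9: PC=8 exec 'MOV D, C'. After: A=2 B=2 C=-20 D=-20 ZF=0 PC=9
Step 10: PC=9 exec 'ADD C, C'. After: A=2 B=2 C=-40 D=-20 ZF=0 PC=10
Step 11: PC=10 exec 'ADD C, 7'. After: A=2 B=2 C=-33 D=-20 ZF=0 PC=11
Step 12: PC=11 exec 'ADD D, 8'. After: A=2 B=2 C=-33 D=-12 ZF=0 PC=12
Step 13: PC=12 exec 'MOV A, -3'. After: A=-3 B=2 C=-33 D=-12 ZF=0 PC=13
Step 14: PC=13 exec 'SUB B, C'. After: A=-3 B=35 C=-33 D=-12 ZF=0 PC=14
Step 15: PC=14 exec 'HALT'. After: A=-3 B=35 C=-33 D=-12 ZF=0 PC=14 HALTED
Total instructions executed: 15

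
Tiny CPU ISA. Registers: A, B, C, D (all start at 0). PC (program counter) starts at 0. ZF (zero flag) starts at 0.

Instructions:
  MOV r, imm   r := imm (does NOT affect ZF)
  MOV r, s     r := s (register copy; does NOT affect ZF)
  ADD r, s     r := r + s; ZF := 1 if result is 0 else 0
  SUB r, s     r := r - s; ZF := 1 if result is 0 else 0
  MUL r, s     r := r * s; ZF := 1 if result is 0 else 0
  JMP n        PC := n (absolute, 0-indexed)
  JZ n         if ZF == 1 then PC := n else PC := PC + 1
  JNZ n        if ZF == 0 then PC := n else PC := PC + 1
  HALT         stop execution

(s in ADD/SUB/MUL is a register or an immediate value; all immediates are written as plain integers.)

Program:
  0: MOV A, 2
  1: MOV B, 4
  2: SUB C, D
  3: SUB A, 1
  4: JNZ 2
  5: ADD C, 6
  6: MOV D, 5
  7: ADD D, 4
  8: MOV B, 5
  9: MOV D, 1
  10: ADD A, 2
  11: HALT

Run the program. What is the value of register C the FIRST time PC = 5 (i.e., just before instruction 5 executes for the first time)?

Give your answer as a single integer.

Step 1: PC=0 exec 'MOV A, 2'. After: A=2 B=0 C=0 D=0 ZF=0 PC=1
Step 2: PC=1 exec 'MOV B, 4'. After: A=2 B=4 C=0 D=0 ZF=0 PC=2
Step 3: PC=2 exec 'SUB C, D'. After: A=2 B=4 C=0 D=0 ZF=1 PC=3
Step 4: PC=3 exec 'SUB A, 1'. After: A=1 B=4 C=0 D=0 ZF=0 PC=4
Step 5: PC=4 exec 'JNZ 2'. After: A=1 B=4 C=0 D=0 ZF=0 PC=2
Step 6: PC=2 exec 'SUB C, D'. After: A=1 B=4 C=0 D=0 ZF=1 PC=3
Step 7: PC=3 exec 'SUB A, 1'. After: A=0 B=4 C=0 D=0 ZF=1 PC=4
Step 8: PC=4 exec 'JNZ 2'. After: A=0 B=4 C=0 D=0 ZF=1 PC=5
First time PC=5: C=0

0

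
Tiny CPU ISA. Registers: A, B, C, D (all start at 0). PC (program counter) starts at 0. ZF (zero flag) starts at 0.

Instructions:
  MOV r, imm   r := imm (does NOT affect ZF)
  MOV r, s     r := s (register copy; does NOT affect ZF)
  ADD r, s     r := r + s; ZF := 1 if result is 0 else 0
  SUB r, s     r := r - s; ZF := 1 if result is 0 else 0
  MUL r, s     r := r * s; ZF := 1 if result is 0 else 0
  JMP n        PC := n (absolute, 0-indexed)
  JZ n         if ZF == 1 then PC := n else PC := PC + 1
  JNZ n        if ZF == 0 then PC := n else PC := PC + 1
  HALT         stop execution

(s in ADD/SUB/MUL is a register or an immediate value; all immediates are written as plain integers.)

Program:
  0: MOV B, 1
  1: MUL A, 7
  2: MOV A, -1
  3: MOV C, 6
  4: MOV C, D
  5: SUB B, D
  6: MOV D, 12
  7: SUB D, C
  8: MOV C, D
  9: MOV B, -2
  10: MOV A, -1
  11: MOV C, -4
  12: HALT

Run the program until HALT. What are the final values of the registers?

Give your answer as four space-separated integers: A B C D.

Answer: -1 -2 -4 12

Derivation:
Step 1: PC=0 exec 'MOV B, 1'. After: A=0 B=1 C=0 D=0 ZF=0 PC=1
Step 2: PC=1 exec 'MUL A, 7'. After: A=0 B=1 C=0 D=0 ZF=1 PC=2
Step 3: PC=2 exec 'MOV A, -1'. After: A=-1 B=1 C=0 D=0 ZF=1 PC=3
Step 4: PC=3 exec 'MOV C, 6'. After: A=-1 B=1 C=6 D=0 ZF=1 PC=4
Step 5: PC=4 exec 'MOV C, D'. After: A=-1 B=1 C=0 D=0 ZF=1 PC=5
Step 6: PC=5 exec 'SUB B, D'. After: A=-1 B=1 C=0 D=0 ZF=0 PC=6
Step 7: PC=6 exec 'MOV D, 12'. After: A=-1 B=1 C=0 D=12 ZF=0 PC=7
Step 8: PC=7 exec 'SUB D, C'. After: A=-1 B=1 C=0 D=12 ZF=0 PC=8
Step 9: PC=8 exec 'MOV C, D'. After: A=-1 B=1 C=12 D=12 ZF=0 PC=9
Step 10: PC=9 exec 'MOV B, -2'. After: A=-1 B=-2 C=12 D=12 ZF=0 PC=10
Step 11: PC=10 exec 'MOV A, -1'. After: A=-1 B=-2 C=12 D=12 ZF=0 PC=11
Step 12: PC=11 exec 'MOV C, -4'. After: A=-1 B=-2 C=-4 D=12 ZF=0 PC=12
Step 13: PC=12 exec 'HALT'. After: A=-1 B=-2 C=-4 D=12 ZF=0 PC=12 HALTED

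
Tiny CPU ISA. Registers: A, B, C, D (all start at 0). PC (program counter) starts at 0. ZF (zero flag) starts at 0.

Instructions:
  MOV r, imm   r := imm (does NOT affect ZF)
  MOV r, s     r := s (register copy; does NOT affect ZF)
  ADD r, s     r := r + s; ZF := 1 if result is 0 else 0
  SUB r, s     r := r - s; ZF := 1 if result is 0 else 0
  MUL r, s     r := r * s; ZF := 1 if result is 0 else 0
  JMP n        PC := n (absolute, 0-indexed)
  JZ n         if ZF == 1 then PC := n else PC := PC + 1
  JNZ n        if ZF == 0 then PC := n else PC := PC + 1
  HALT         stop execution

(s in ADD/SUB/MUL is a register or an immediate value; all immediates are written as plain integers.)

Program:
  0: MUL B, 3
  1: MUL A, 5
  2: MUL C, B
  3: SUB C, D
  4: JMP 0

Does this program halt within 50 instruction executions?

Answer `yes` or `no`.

Answer: no

Derivation:
Step 1: PC=0 exec 'MUL B, 3'. After: A=0 B=0 C=0 D=0 ZF=1 PC=1
Step 2: PC=1 exec 'MUL A, 5'. After: A=0 B=0 C=0 D=0 ZF=1 PC=2
Step 3: PC=2 exec 'MUL C, B'. After: A=0 B=0 C=0 D=0 ZF=1 PC=3
Step 4: PC=3 exec 'SUB C, D'. After: A=0 B=0 C=0 D=0 ZF=1 PC=4
Step 5: PC=4 exec 'JMP 0'. After: A=0 B=0 C=0 D=0 ZF=1 PC=0
Step 6: PC=0 exec 'MUL B, 3'. After: A=0 B=0 C=0 D=0 ZF=1 PC=1
State after step 6 equals state after step 1: the program is in a cycle of length 5 and will never halt.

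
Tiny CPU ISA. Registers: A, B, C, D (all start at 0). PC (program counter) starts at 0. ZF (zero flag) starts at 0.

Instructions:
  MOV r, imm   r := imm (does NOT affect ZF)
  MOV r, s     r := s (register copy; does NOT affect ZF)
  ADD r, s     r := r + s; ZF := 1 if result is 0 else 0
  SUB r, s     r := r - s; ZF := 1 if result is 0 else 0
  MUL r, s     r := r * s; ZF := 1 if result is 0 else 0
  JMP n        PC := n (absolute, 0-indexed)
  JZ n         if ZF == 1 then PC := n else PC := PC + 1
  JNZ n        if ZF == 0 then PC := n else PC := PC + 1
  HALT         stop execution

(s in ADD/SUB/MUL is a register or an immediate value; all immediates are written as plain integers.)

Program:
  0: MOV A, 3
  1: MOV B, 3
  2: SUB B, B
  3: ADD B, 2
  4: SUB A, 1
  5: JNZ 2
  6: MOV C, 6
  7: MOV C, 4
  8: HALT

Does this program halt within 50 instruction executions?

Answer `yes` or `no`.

Answer: yes

Derivation:
Step 1: PC=0 exec 'MOV A, 3'. After: A=3 B=0 C=0 D=0 ZF=0 PC=1
Step 2: PC=1 exec 'MOV B, 3'. After: A=3 B=3 C=0 D=0 ZF=0 PC=2
Step 3: PC=2 exec 'SUB B, B'. After: A=3 B=0 C=0 D=0 ZF=1 PC=3
Step 4: PC=3 exec 'ADD B, 2'. After: A=3 B=2 C=0 D=0 ZF=0 PC=4
Step 5: PC=4 exec 'SUB A, 1'. After: A=2 B=2 C=0 D=0 ZF=0 PC=5
Step 6: PC=5 exec 'JNZ 2'. After: A=2 B=2 C=0 D=0 ZF=0 PC=2
Step 7: PC=2 exec 'SUB B, B'. After: A=2 B=0 C=0 D=0 ZF=1 PC=3
Step 8: PC=3 exec 'ADD B, 2'. After: A=2 B=2 C=0 D=0 ZF=0 PC=4
Step 9: PC=4 exec 'SUB A, 1'. After: A=1 B=2 C=0 D=0 ZF=0 PC=5
Step 10: PC=5 exec 'JNZ 2'. After: A=1 B=2 C=0 D=0 ZF=0 PC=2
Step 11: PC=2 exec 'SUB B, B'. After: A=1 B=0 C=0 D=0 ZF=1 PC=3
Step 12: PC=3 exec 'ADD B, 2'. After: A=1 B=2 C=0 D=0 ZF=0 PC=4
Step 13: PC=4 exec 'SUB A, 1'. After: A=0 B=2 C=0 D=0 ZF=1 PC=5
Step 14: PC=5 exec 'JNZ 2'. After: A=0 B=2 C=0 D=0 ZF=1 PC=6
Step 15: PC=6 exec 'MOV C, 6'. After: A=0 B=2 C=6 D=0 ZF=1 PC=7
Step 16: PC=7 exec 'MOV C, 4'. After: A=0 B=2 C=4 D=0 ZF=1 PC=8
Step 17: PC=8 exec 'HALT'. After: A=0 B=2 C=4 D=0 ZF=1 PC=8 HALTED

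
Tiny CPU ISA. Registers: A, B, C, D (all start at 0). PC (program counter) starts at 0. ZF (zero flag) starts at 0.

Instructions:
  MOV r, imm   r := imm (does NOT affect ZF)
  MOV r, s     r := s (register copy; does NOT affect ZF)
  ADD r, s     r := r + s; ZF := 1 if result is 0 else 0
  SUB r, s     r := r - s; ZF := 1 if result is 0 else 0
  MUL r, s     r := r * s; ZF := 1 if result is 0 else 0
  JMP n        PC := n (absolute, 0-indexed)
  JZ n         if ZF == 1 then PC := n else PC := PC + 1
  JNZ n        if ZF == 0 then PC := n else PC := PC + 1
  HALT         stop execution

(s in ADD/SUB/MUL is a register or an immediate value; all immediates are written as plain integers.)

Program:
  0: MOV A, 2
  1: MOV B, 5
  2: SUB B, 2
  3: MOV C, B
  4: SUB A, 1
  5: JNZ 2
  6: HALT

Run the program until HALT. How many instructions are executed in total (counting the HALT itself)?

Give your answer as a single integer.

Step 1: PC=0 exec 'MOV A, 2'. After: A=2 B=0 C=0 D=0 ZF=0 PC=1
Step 2: PC=1 exec 'MOV B, 5'. After: A=2 B=5 C=0 D=0 ZF=0 PC=2
Step 3: PC=2 exec 'SUB B, 2'. After: A=2 B=3 C=0 D=0 ZF=0 PC=3
Step 4: PC=3 exec 'MOV C, B'. After: A=2 B=3 C=3 D=0 ZF=0 PC=4
Step 5: PC=4 exec 'SUB A, 1'. After: A=1 B=3 C=3 D=0 ZF=0 PC=5
Step 6: PC=5 exec 'JNZ 2'. After: A=1 B=3 C=3 D=0 ZF=0 PC=2
Step 7: PC=2 exec 'SUB B, 2'. After: A=1 B=1 C=3 D=0 ZF=0 PC=3
Step 8: PC=3 exec 'MOV C, B'. After: A=1 B=1 C=1 D=0 ZF=0 PC=4
Step 9: PC=4 exec 'SUB A, 1'. After: A=0 B=1 C=1 D=0 ZF=1 PC=5
Step 10: PC=5 exec 'JNZ 2'. After: A=0 B=1 C=1 D=0 ZF=1 PC=6
Step 11: PC=6 exec 'HALT'. After: A=0 B=1 C=1 D=0 ZF=1 PC=6 HALTED
Total instructions executed: 11

Answer: 11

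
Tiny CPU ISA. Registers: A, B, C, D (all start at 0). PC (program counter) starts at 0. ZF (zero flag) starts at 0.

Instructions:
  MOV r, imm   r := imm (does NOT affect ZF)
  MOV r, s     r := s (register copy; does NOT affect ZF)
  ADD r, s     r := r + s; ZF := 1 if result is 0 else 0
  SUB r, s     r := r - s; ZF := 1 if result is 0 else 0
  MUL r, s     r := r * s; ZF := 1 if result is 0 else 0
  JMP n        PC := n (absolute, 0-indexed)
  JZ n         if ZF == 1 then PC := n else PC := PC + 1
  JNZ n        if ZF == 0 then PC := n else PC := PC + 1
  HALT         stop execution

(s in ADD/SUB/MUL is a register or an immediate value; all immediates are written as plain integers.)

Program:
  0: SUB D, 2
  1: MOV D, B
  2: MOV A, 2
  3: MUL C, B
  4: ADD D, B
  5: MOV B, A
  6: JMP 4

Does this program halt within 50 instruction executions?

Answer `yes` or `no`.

Step 1: PC=0 exec 'SUB D, 2'. After: A=0 B=0 C=0 D=-2 ZF=0 PC=1
Step 2: PC=1 exec 'MOV D, B'. After: A=0 B=0 C=0 D=0 ZF=0 PC=2
Step 3: PC=2 exec 'MOV A, 2'. After: A=2 B=0 C=0 D=0 ZF=0 PC=3
Step 4: PC=3 exec 'MUL C, B'. After: A=2 B=0 C=0 D=0 ZF=1 PC=4
Step 5: PC=4 exec 'ADD D, B'. After: A=2 B=0 C=0 D=0 ZF=1 PC=5
Step 6: PC=5 exec 'MOV B, A'. After: A=2 B=2 C=0 D=0 ZF=1 PC=6
Step 7: PC=6 exec 'JMP 4'. After: A=2 B=2 C=0 D=0 ZF=1 PC=4
Step 8: PC=4 exec 'ADD D, B'. After: A=2 B=2 C=0 D=2 ZF=0 PC=5
Step 9: PC=5 exec 'MOV B, A'. After: A=2 B=2 C=0 D=2 ZF=0 PC=6
Step 10: PC=6 exec 'JMP 4'. After: A=2 B=2 C=0 D=2 ZF=0 PC=4
Step 11: PC=4 exec 'ADD D, B'. After: A=2 B=2 C=0 D=4 ZF=0 PC=5
Step 12: PC=5 exec 'MOV B, A'. After: A=2 B=2 C=0 D=4 ZF=0 PC=6
Step 13: PC=6 exec 'JMP 4'. After: A=2 B=2 C=0 D=4 ZF=0 PC=4
Step 14: PC=4 exec 'ADD D, B'. After: A=2 B=2 C=0 D=6 ZF=0 PC=5
Step 15: PC=5 exec 'MOV B, A'. After: A=2 B=2 C=0 D=6 ZF=0 PC=6
After 50 steps: not halted. PC revisits the same instructions with no path to HALT; will never halt.

Answer: no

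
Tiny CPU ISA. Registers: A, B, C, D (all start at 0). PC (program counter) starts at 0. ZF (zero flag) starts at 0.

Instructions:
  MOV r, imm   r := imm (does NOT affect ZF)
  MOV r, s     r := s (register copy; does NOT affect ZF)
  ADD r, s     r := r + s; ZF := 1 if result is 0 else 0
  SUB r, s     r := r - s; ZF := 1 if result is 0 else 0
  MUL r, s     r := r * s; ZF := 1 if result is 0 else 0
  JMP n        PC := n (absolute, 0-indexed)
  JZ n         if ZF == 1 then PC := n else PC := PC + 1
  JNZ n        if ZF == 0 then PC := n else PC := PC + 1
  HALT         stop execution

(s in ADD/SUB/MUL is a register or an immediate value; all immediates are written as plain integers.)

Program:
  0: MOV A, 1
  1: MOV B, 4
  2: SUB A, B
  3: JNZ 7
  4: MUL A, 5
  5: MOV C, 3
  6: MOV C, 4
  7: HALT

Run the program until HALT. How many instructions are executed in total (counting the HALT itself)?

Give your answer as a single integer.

Answer: 5

Derivation:
Step 1: PC=0 exec 'MOV A, 1'. After: A=1 B=0 C=0 D=0 ZF=0 PC=1
Step 2: PC=1 exec 'MOV B, 4'. After: A=1 B=4 C=0 D=0 ZF=0 PC=2
Step 3: PC=2 exec 'SUB A, B'. After: A=-3 B=4 C=0 D=0 ZF=0 PC=3
Step 4: PC=3 exec 'JNZ 7'. After: A=-3 B=4 C=0 D=0 ZF=0 PC=7
Step 5: PC=7 exec 'HALT'. After: A=-3 B=4 C=0 D=0 ZF=0 PC=7 HALTED
Total instructions executed: 5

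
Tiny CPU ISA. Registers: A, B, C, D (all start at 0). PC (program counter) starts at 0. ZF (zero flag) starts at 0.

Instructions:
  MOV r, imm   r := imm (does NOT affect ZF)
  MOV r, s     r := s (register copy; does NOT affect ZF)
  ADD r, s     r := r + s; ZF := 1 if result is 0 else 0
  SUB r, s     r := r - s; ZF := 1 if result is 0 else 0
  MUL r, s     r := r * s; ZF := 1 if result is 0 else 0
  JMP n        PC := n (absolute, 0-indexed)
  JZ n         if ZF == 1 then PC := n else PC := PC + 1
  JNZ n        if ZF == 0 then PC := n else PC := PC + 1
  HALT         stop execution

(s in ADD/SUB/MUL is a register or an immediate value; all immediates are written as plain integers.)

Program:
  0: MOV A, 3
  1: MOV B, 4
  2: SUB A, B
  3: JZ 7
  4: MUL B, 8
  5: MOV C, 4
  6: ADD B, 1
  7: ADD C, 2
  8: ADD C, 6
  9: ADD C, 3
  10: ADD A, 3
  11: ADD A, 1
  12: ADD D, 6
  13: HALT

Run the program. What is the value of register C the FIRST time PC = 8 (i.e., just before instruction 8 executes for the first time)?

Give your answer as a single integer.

Step 1: PC=0 exec 'MOV A, 3'. After: A=3 B=0 C=0 D=0 ZF=0 PC=1
Step 2: PC=1 exec 'MOV B, 4'. After: A=3 B=4 C=0 D=0 ZF=0 PC=2
Step 3: PC=2 exec 'SUB A, B'. After: A=-1 B=4 C=0 D=0 ZF=0 PC=3
Step 4: PC=3 exec 'JZ 7'. After: A=-1 B=4 C=0 D=0 ZF=0 PC=4
Step 5: PC=4 exec 'MUL B, 8'. After: A=-1 B=32 C=0 D=0 ZF=0 PC=5
Step 6: PC=5 exec 'MOV C, 4'. After: A=-1 B=32 C=4 D=0 ZF=0 PC=6
Step 7: PC=6 exec 'ADD B, 1'. After: A=-1 B=33 C=4 D=0 ZF=0 PC=7
Step 8: PC=7 exec 'ADD C, 2'. After: A=-1 B=33 C=6 D=0 ZF=0 PC=8
First time PC=8: C=6

6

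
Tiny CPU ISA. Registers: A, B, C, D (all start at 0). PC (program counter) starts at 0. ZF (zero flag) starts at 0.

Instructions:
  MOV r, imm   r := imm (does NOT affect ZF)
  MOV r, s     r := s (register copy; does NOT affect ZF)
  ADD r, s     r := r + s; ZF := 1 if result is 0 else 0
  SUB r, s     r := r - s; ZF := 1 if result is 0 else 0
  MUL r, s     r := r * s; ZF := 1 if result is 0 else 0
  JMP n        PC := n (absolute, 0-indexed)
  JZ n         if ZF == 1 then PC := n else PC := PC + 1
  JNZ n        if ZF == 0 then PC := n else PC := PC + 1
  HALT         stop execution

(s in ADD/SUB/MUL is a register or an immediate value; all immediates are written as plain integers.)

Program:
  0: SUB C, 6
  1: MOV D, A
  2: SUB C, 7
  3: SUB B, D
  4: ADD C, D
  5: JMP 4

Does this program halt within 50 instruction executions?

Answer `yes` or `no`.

Step 1: PC=0 exec 'SUB C, 6'. After: A=0 B=0 C=-6 D=0 ZF=0 PC=1
Step 2: PC=1 exec 'MOV D, A'. After: A=0 B=0 C=-6 D=0 ZF=0 PC=2
Step 3: PC=2 exec 'SUB C, 7'. After: A=0 B=0 C=-13 D=0 ZF=0 PC=3
Step 4: PC=3 exec 'SUB B, D'. After: A=0 B=0 C=-13 D=0 ZF=1 PC=4
Step 5: PC=4 exec 'ADD C, D'. After: A=0 B=0 C=-13 D=0 ZF=0 PC=5
Step 6: PC=5 exec 'JMP 4'. After: A=0 B=0 C=-13 D=0 ZF=0 PC=4
Step 7: PC=4 exec 'ADD C, D'. After: A=0 B=0 C=-13 D=0 ZF=0 PC=5
State after step 7 equals state after step 5: the program is in a cycle of length 2 and will never halt.

Answer: no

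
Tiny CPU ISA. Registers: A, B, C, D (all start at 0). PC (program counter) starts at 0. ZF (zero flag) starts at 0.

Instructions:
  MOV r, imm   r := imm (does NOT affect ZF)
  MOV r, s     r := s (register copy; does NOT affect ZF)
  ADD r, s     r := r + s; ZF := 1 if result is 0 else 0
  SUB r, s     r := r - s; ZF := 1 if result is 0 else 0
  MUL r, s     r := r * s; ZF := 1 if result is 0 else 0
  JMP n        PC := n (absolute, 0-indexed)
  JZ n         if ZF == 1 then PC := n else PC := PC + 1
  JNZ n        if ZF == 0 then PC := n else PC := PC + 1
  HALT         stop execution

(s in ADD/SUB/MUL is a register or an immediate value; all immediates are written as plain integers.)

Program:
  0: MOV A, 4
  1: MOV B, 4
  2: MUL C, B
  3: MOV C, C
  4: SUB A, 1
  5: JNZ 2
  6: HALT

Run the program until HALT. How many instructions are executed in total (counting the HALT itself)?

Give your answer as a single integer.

Answer: 19

Derivation:
Step 1: PC=0 exec 'MOV A, 4'. After: A=4 B=0 C=0 D=0 ZF=0 PC=1
Step 2: PC=1 exec 'MOV B, 4'. After: A=4 B=4 C=0 D=0 ZF=0 PC=2
Step 3: PC=2 exec 'MUL C, B'. After: A=4 B=4 C=0 D=0 ZF=1 PC=3
Step 4: PC=3 exec 'MOV C, C'. After: A=4 B=4 C=0 D=0 ZF=1 PC=4
Step 5: PC=4 exec 'SUB A, 1'. After: A=3 B=4 C=0 D=0 ZF=0 PC=5
Step 6: PC=5 exec 'JNZ 2'. After: A=3 B=4 C=0 D=0 ZF=0 PC=2
Step 7: PC=2 exec 'MUL C, B'. After: A=3 B=4 C=0 D=0 ZF=1 PC=3
Step 8: PC=3 exec 'MOV C, C'. After: A=3 B=4 C=0 D=0 ZF=1 PC=4
Step 9: PC=4 exec 'SUB A, 1'. After: A=2 B=4 C=0 D=0 ZF=0 PC=5
Step 10: PC=5 exec 'JNZ 2'. After: A=2 B=4 C=0 D=0 ZF=0 PC=2
Step 11: PC=2 exec 'MUL C, B'. After: A=2 B=4 C=0 D=0 ZF=1 PC=3
Step 12: PC=3 exec 'MOV C, C'. After: A=2 B=4 C=0 D=0 ZF=1 PC=4
Step 13: PC=4 exec 'SUB A, 1'. After: A=1 B=4 C=0 D=0 ZF=0 PC=5
Step 14: PC=5 exec 'JNZ 2'. After: A=1 B=4 C=0 D=0 ZF=0 PC=2
Step 15: PC=2 exec 'MUL C, B'. After: A=1 B=4 C=0 D=0 ZF=1 PC=3
Step 16: PC=3 exec 'MOV C, C'. After: A=1 B=4 C=0 D=0 ZF=1 PC=4
Step 17: PC=4 exec 'SUB A, 1'. After: A=0 B=4 C=0 D=0 ZF=1 PC=5
Step 18: PC=5 exec 'JNZ 2'. After: A=0 B=4 C=0 D=0 ZF=1 PC=6
Step 19: PC=6 exec 'HALT'. After: A=0 B=4 C=0 D=0 ZF=1 PC=6 HALTED
Total instructions executed: 19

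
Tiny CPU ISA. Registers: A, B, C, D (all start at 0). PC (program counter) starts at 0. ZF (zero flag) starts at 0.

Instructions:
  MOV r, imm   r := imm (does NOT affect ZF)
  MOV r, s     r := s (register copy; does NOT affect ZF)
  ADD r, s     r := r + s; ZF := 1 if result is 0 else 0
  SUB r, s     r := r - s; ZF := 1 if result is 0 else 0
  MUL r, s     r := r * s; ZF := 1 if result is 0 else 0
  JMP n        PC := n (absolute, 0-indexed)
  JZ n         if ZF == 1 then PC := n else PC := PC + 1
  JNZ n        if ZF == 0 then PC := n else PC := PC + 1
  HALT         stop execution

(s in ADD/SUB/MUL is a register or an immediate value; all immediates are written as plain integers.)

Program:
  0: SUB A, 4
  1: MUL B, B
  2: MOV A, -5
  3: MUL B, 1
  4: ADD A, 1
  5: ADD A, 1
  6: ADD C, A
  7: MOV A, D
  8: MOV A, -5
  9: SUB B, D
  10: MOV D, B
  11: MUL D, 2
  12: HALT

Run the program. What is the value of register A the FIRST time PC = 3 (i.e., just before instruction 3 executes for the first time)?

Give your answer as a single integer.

Step 1: PC=0 exec 'SUB A, 4'. After: A=-4 B=0 C=0 D=0 ZF=0 PC=1
Step 2: PC=1 exec 'MUL B, B'. After: A=-4 B=0 C=0 D=0 ZF=1 PC=2
Step 3: PC=2 exec 'MOV A, -5'. After: A=-5 B=0 C=0 D=0 ZF=1 PC=3
First time PC=3: A=-5

-5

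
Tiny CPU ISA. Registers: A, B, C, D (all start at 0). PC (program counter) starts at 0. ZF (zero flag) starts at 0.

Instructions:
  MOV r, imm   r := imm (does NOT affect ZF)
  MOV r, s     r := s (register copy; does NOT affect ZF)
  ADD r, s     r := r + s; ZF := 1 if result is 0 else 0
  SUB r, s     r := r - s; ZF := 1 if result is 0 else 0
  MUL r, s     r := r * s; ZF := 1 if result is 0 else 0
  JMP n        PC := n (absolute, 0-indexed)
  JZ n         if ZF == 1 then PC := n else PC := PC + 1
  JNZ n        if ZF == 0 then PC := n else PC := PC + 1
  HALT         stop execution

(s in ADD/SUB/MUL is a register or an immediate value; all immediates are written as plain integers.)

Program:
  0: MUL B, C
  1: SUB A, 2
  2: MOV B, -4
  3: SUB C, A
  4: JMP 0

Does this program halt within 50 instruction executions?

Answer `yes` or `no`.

Answer: no

Derivation:
Step 1: PC=0 exec 'MUL B, C'. After: A=0 B=0 C=0 D=0 ZF=1 PC=1
Step 2: PC=1 exec 'SUB A, 2'. After: A=-2 B=0 C=0 D=0 ZF=0 PC=2
Step 3: PC=2 exec 'MOV B, -4'. After: A=-2 B=-4 C=0 D=0 ZF=0 PC=3
Step 4: PC=3 exec 'SUB C, A'. After: A=-2 B=-4 C=2 D=0 ZF=0 PC=4
Step 5: PC=4 exec 'JMP 0'. After: A=-2 B=-4 C=2 D=0 ZF=0 PC=0
Step 6: PC=0 exec 'MUL B, C'. After: A=-2 B=-8 C=2 D=0 ZF=0 PC=1
Step 7: PC=1 exec 'SUB A, 2'. After: A=-4 B=-8 C=2 D=0 ZF=0 PC=2
Step 8: PC=2 exec 'MOV B, -4'. After: A=-4 B=-4 C=2 D=0 ZF=0 PC=3
Step 9: PC=3 exec 'SUB C, A'. After: A=-4 B=-4 C=6 D=0 ZF=0 PC=4
Step 10: PC=4 exec 'JMP 0'. After: A=-4 B=-4 C=6 D=0 ZF=0 PC=0
Step 11: PC=0 exec 'MUL B, C'. After: A=-4 B=-24 C=6 D=0 ZF=0 PC=1
Step 12: PC=1 exec 'SUB A, 2'. After: A=-6 B=-24 C=6 D=0 ZF=0 PC=2
Step 13: PC=2 exec 'MOV B, -4'. After: A=-6 B=-4 C=6 D=0 ZF=0 PC=3
Step 14: PC=3 exec 'SUB C, A'. After: A=-6 B=-4 C=12 D=0 ZF=0 PC=4
Step 15: PC=4 exec 'JMP 0'. After: A=-6 B=-4 C=12 D=0 ZF=0 PC=0
After 50 steps: not halted. PC revisits the same instructions with no path to HALT; will never halt.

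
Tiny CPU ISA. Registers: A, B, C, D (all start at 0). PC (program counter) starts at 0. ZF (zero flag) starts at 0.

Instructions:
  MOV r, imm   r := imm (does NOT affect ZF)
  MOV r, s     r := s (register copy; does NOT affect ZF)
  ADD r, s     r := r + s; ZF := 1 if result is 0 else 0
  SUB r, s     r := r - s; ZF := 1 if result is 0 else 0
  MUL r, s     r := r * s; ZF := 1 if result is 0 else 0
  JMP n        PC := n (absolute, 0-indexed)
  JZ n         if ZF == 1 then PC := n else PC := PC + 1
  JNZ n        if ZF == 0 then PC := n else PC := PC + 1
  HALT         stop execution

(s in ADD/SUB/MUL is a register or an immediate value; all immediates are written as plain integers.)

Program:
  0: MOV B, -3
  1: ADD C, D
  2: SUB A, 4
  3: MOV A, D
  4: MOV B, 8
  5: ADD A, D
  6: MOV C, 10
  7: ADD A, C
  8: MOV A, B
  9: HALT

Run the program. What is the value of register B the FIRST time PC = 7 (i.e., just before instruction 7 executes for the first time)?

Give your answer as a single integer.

Step 1: PC=0 exec 'MOV B, -3'. After: A=0 B=-3 C=0 D=0 ZF=0 PC=1
Step 2: PC=1 exec 'ADD C, D'. After: A=0 B=-3 C=0 D=0 ZF=1 PC=2
Step 3: PC=2 exec 'SUB A, 4'. After: A=-4 B=-3 C=0 D=0 ZF=0 PC=3
Step 4: PC=3 exec 'MOV A, D'. After: A=0 B=-3 C=0 D=0 ZF=0 PC=4
Step 5: PC=4 exec 'MOV B, 8'. After: A=0 B=8 C=0 D=0 ZF=0 PC=5
Step 6: PC=5 exec 'ADD A, D'. After: A=0 B=8 C=0 D=0 ZF=1 PC=6
Step 7: PC=6 exec 'MOV C, 10'. After: A=0 B=8 C=10 D=0 ZF=1 PC=7
First time PC=7: B=8

8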